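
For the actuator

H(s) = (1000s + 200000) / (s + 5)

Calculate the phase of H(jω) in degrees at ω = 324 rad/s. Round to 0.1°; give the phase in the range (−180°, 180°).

-30.8°

Substitute s = j324:
Numerator: 1000(j324) + 200000 = 200000 + j324000
Denominator: (j324) + 5 = 5 + j324
|N| = √(200000² + 324000²) ≈ 3.8076e+05, ∠N ≈ 58.31°
|D| = √(5² + 324²) ≈ 324.04, ∠D ≈ 89.12°
∠H = 58.31° − 89.12° = -30.81°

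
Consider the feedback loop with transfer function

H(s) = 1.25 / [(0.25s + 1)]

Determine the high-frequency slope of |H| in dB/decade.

-20 dB/decade

Each pole contributes −20 dB/decade at high frequency; each zero contributes +20 dB/decade.
Net: 0 zero(s) − 1 pole(s) → -20 dB/decade.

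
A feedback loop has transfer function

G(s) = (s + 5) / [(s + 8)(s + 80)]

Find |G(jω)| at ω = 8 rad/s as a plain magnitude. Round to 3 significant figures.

0.0104

At s = jω = j8:
zero (s+5): 5 + j8 → |·| = √(5²+8²) = √89 ≈ 9.434, ∠ = arctan(8/5) ≈ 57.99°
pole (s+8): 8 + j8 → |·| = √(8²+8²) = √128 ≈ 11.314, ∠ = arctan(8/8) ≈ 45.00°
pole (s+80): 80 + j8 → |·| = √(80²+8²) = √6464 ≈ 80.399, ∠ = arctan(8/80) ≈ 5.71°
|G| = 1 · 9.434 / 909.63 ≈ 0.010371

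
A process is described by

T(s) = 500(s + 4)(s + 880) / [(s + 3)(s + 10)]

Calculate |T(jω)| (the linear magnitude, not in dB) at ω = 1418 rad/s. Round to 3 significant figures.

588

At s = jω = j1418:
zero (s+4): 4 + j1418 → |·| = √(4²+1418²) = √2010740 ≈ 1418, ∠ = arctan(1418/4) ≈ 89.84°
zero (s+880): 880 + j1418 → |·| = √(880²+1418²) = √2785124 ≈ 1668.9, ∠ = arctan(1418/880) ≈ 58.18°
pole (s+3): 3 + j1418 → |·| = √(3²+1418²) = √2010733 ≈ 1418, ∠ = arctan(1418/3) ≈ 89.88°
pole (s+10): 10 + j1418 → |·| = √(10²+1418²) = √2010824 ≈ 1418, ∠ = arctan(1418/10) ≈ 89.60°
|T| = 500 · 2.3665e+06 / 2.0107e+06 ≈ 588.48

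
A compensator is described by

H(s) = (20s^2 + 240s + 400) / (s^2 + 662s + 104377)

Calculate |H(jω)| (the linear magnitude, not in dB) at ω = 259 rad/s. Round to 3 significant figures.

Substitute s = j259:
Numerator: 20(j259)^2 + 240(j259) + 400 = -1341220 + j62160
Denominator: (j259)^2 + 662(j259) + 104377 = 37296 + j171458
|N| = √(1341220² + 62160²) ≈ 1.3427e+06, ∠N ≈ 177.35°
|D| = √(37296² + 171458²) ≈ 1.7547e+05, ∠D ≈ 77.73°
|H| = 1.3427e+06 / 1.7547e+05 ≈ 7.652

7.65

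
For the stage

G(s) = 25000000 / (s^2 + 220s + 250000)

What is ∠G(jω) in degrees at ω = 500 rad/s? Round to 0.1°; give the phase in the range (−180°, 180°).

At s = jω = j500:
quadratic: (j500)² + 220·j500 + 250000 = 0 + j110000 → |·| ≈ 1.1e+05, ∠ ≈ 90.00°
∠G = 0.00° − 90.00° = -90.00°

-90.0°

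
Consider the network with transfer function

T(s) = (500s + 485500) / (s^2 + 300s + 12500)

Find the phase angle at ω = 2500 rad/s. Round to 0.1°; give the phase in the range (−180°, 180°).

-104.4°

Substitute s = j2500:
Numerator: 500(j2500) + 485500 = 485500 + j1250000
Denominator: (j2500)^2 + 300(j2500) + 12500 = -6237500 + j750000
|N| = √(485500² + 1250000²) ≈ 1.341e+06, ∠N ≈ 68.77°
|D| = √(6237500² + 750000²) ≈ 6.2824e+06, ∠D ≈ 173.14°
∠T = 68.77° − 173.14° = -104.37°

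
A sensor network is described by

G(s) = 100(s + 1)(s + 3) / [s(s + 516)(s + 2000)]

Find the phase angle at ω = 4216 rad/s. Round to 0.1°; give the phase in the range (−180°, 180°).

-57.7°

At s = jω = j4216:
zero (s+1): 1 + j4216 → |·| = √(1²+4216²) = √17774657 ≈ 4216, ∠ = arctan(4216/1) ≈ 89.99°
zero (s+3): 3 + j4216 → |·| = √(3²+4216²) = √17774665 ≈ 4216, ∠ = arctan(4216/3) ≈ 89.96°
pole (s+516): 516 + j4216 → |·| = √(516²+4216²) = √18040912 ≈ 4247.5, ∠ = arctan(4216/516) ≈ 83.02°
pole (s+2000): 2000 + j4216 → |·| = √(2000²+4216²) = √21774656 ≈ 4666.3, ∠ = arctan(4216/2000) ≈ 64.62°
pole at origin: |s| = 4216, ∠ = 90.00° (in denominator)
∠G = 179.95° − 237.64° = -57.69°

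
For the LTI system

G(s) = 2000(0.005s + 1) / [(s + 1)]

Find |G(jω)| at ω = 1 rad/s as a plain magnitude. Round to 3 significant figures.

1.41e+03

At ω = 1 rad/s:
zero (1 + j1·0.005) = 1 + j0.005 → |·| ≈ 1, ∠ ≈ 0.29°
pole (1 + j1·1) = 1 + j1 → |·| ≈ 1.4142, ∠ ≈ 45.00°
|G| = 2000 · 1 / (1.4142) ≈ 1414.2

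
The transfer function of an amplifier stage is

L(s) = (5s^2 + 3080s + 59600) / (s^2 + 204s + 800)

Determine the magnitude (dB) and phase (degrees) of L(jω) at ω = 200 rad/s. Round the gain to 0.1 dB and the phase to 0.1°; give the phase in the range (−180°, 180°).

21.0 dB, -31.0°

Substitute s = j200:
Numerator: 5(j200)^2 + 3080(j200) + 59600 = -140400 + j616000
Denominator: (j200)^2 + 204(j200) + 800 = -39200 + j40800
|N| = √(140400² + 616000²) ≈ 6.318e+05, ∠N ≈ 102.84°
|D| = √(39200² + 40800²) ≈ 56580, ∠D ≈ 133.85°
|L| = 6.318e+05 / 56580 ≈ 11.166
Gain = 20 log₁₀(11.166) ≈ 20.96 dB
∠L = 102.84° − 133.85° = -31.01°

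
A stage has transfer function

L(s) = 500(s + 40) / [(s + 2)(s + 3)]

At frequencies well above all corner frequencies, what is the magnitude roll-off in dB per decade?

Each pole contributes −20 dB/decade at high frequency; each zero contributes +20 dB/decade.
Net: 1 zero(s) − 2 pole(s) → -20 dB/decade.

-20 dB/decade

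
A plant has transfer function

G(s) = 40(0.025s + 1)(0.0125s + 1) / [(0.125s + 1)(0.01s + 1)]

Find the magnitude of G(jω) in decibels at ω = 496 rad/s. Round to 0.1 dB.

20.0 dB

At ω = 496 rad/s:
zero (1 + j496·0.025) = 1 + j12.4 → |·| ≈ 12.44, ∠ ≈ 85.39°
zero (1 + j496·0.0125) = 1 + j6.2 → |·| ≈ 6.2801, ∠ ≈ 80.84°
pole (1 + j496·0.125) = 1 + j62 → |·| ≈ 62.008, ∠ ≈ 89.08°
pole (1 + j496·0.01) = 1 + j4.96 → |·| ≈ 5.0598, ∠ ≈ 78.60°
|G| = 40 · 12.44 · 6.2801 / (62.008 · 5.0598) ≈ 9.9601
Gain = 20 log₁₀(9.9601) ≈ 19.97 dB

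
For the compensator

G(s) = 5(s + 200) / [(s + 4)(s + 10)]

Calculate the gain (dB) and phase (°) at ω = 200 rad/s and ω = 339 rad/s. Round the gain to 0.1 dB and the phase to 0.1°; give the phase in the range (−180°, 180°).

ω = 200: -29.0 dB, -131.0°; ω = 339: -35.3 dB, -118.2°

At s = jω = j200:
zero (s+200): 200 + j200 → |·| = √(200²+200²) = √80000 ≈ 282.84, ∠ = arctan(200/200) ≈ 45.00°
pole (s+4): 4 + j200 → |·| = √(4²+200²) = √40016 ≈ 200.04, ∠ = arctan(200/4) ≈ 88.85°
pole (s+10): 10 + j200 → |·| = √(10²+200²) = √40100 ≈ 200.25, ∠ = arctan(200/10) ≈ 87.14°
|G| = 5 · 282.84 / 40058 ≈ 0.035304
Gain = 20 log₁₀(0.035304) ≈ -29.04 dB
∠G = 45.00° − 175.99° = -130.99°

At s = jω = j339:
zero (s+200): 200 + j339 → |·| = √(200²+339²) = √154921 ≈ 393.6, ∠ = arctan(339/200) ≈ 59.46°
pole (s+4): 4 + j339 → |·| = √(4²+339²) = √114937 ≈ 339.02, ∠ = arctan(339/4) ≈ 89.32°
pole (s+10): 10 + j339 → |·| = √(10²+339²) = √115021 ≈ 339.15, ∠ = arctan(339/10) ≈ 88.31°
|G| = 5 · 393.6 / 1.1498e+05 ≈ 0.017116
Gain = 20 log₁₀(0.017116) ≈ -35.33 dB
∠G = 59.46° − 177.63° = -118.17°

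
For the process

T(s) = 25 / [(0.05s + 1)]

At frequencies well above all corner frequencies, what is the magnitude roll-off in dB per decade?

-20 dB/decade

Each pole contributes −20 dB/decade at high frequency; each zero contributes +20 dB/decade.
Net: 0 zero(s) − 1 pole(s) → -20 dB/decade.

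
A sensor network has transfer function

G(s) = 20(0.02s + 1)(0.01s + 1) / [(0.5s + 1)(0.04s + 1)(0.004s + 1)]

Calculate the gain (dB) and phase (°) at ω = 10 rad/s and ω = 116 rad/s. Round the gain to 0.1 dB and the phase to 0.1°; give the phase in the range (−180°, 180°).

At ω = 10 rad/s:
zero (1 + j10·0.02) = 1 + j0.2 → |·| ≈ 1.0198, ∠ ≈ 11.31°
zero (1 + j10·0.01) = 1 + j0.1 → |·| ≈ 1.005, ∠ ≈ 5.71°
pole (1 + j10·0.5) = 1 + j5 → |·| ≈ 5.099, ∠ ≈ 78.69°
pole (1 + j10·0.04) = 1 + j0.4 → |·| ≈ 1.077, ∠ ≈ 21.80°
pole (1 + j10·0.004) = 1 + j0.04 → |·| ≈ 1.0008, ∠ ≈ 2.29°
|G| = 20 · 1.0198 · 1.005 / (5.099 · 1.077 · 1.0008) ≈ 3.7296
Gain = 20 log₁₀(3.7296) ≈ 11.43 dB
∠G = (11.31° + 5.71°) − (78.69° + 21.80° + 2.29°) = -85.76°

At ω = 116 rad/s:
zero (1 + j116·0.02) = 1 + j2.32 → |·| ≈ 2.5263, ∠ ≈ 66.68°
zero (1 + j116·0.01) = 1 + j1.16 → |·| ≈ 1.5315, ∠ ≈ 49.24°
pole (1 + j116·0.5) = 1 + j58 → |·| ≈ 58.009, ∠ ≈ 89.01°
pole (1 + j116·0.04) = 1 + j4.64 → |·| ≈ 4.7465, ∠ ≈ 77.84°
pole (1 + j116·0.004) = 1 + j0.464 → |·| ≈ 1.1024, ∠ ≈ 24.89°
|G| = 20 · 2.5263 · 1.5315 / (58.009 · 4.7465 · 1.1024) ≈ 0.25493
Gain = 20 log₁₀(0.25493) ≈ -11.87 dB
∠G = (66.68° + 49.24°) − (89.01° + 77.84° + 24.89°) = -75.82°

ω = 10: 11.4 dB, -85.8°; ω = 116: -11.9 dB, -75.8°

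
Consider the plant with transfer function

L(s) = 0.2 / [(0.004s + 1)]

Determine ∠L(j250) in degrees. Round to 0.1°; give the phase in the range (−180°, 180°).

At ω = 250 rad/s:
pole (1 + j250·0.004) = 1 + j1 → |·| ≈ 1.4142, ∠ ≈ 45.00°
∠L = (0°) − (45.00°) = -45.00°

-45.0°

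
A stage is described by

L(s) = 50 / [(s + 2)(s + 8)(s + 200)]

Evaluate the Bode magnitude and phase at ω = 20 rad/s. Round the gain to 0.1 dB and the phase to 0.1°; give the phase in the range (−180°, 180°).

At s = jω = j20:
pole (s+2): 2 + j20 → |·| = √(2²+20²) = √404 ≈ 20.1, ∠ = arctan(20/2) ≈ 84.29°
pole (s+8): 8 + j20 → |·| = √(8²+20²) = √464 ≈ 21.541, ∠ = arctan(20/8) ≈ 68.20°
pole (s+200): 200 + j20 → |·| = √(200²+20²) = √40400 ≈ 201, ∠ = arctan(20/200) ≈ 5.71°
|L| = 50 / 87028 ≈ 0.00057453
Gain = 20 log₁₀(0.00057453) ≈ -64.81 dB
∠L = 0.00° − 158.20° = -158.20°

-64.8 dB, -158.2°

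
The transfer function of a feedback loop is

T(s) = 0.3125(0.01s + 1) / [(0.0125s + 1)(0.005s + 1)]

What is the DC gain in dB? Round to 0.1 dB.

T(0) = 0.3125 · 1 / 1 = 0.3125
20 log₁₀(0.3125) ≈ -10.10 dB

-10.1 dB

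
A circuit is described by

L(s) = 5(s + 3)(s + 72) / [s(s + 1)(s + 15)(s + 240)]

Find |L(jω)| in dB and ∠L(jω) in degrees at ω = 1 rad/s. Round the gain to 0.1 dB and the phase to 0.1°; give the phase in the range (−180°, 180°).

At s = jω = j1:
zero (s+3): 3 + j1 → |·| = √(3²+1²) = √10 ≈ 3.1623, ∠ = arctan(1/3) ≈ 18.43°
zero (s+72): 72 + j1 → |·| = √(72²+1²) = √5185 ≈ 72.007, ∠ = arctan(1/72) ≈ 0.80°
pole (s+1): 1 + j1 → |·| = √(1²+1²) = √2 ≈ 1.4142, ∠ = arctan(1/1) ≈ 45.00°
pole (s+15): 15 + j1 → |·| = √(15²+1²) = √226 ≈ 15.033, ∠ = arctan(1/15) ≈ 3.81°
pole (s+240): 240 + j1 → |·| = √(240²+1²) = √57601 ≈ 240, ∠ = arctan(1/240) ≈ 0.24°
pole at origin: |s| = 1, ∠ = 90.00° (in denominator)
|L| = 5 · 227.71 / 5102.3 ≈ 0.22314
Gain = 20 log₁₀(0.22314) ≈ -13.03 dB
∠L = 19.23° − 139.05° = -119.82°

-13.0 dB, -119.8°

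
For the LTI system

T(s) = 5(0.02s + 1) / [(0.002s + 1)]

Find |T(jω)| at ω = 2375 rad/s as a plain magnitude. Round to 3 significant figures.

At ω = 2375 rad/s:
zero (1 + j2375·0.02) = 1 + j47.5 → |·| ≈ 47.511, ∠ ≈ 88.79°
pole (1 + j2375·0.002) = 1 + j4.75 → |·| ≈ 4.8541, ∠ ≈ 78.11°
|T| = 5 · 47.511 / (4.8541) ≈ 48.939

48.9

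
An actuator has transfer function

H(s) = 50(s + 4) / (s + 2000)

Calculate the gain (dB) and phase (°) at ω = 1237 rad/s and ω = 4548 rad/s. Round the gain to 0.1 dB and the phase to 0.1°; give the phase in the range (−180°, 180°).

ω = 1237: 28.4 dB, 58.1°; ω = 4548: 33.2 dB, 23.7°

At s = jω = j1237:
zero (s+4): 4 + j1237 → |·| = √(4²+1237²) = √1530185 ≈ 1237, ∠ = arctan(1237/4) ≈ 89.81°
pole (s+2000): 2000 + j1237 → |·| = √(2000²+1237²) = √5530169 ≈ 2351.6, ∠ = arctan(1237/2000) ≈ 31.74°
|H| = 50 · 1237 / 2351.6 ≈ 26.301
Gain = 20 log₁₀(26.301) ≈ 28.40 dB
∠H = 89.81° − 31.74° = 58.07°

At s = jω = j4548:
zero (s+4): 4 + j4548 → |·| = √(4²+4548²) = √20684320 ≈ 4548, ∠ = arctan(4548/4) ≈ 89.95°
pole (s+2000): 2000 + j4548 → |·| = √(2000²+4548²) = √24684304 ≈ 4968.3, ∠ = arctan(4548/2000) ≈ 66.26°
|H| = 50 · 4548 / 4968.3 ≈ 45.77
Gain = 20 log₁₀(45.77) ≈ 33.21 dB
∠H = 89.95° − 66.26° = 23.69°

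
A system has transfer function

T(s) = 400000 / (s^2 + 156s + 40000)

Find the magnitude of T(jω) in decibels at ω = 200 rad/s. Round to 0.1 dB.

At s = jω = j200:
quadratic: (j200)² + 156·j200 + 40000 = 0 + j31200 → |·| ≈ 31200, ∠ ≈ 90.00°
|T| = 400000 / 31200 ≈ 12.821
Gain = 20 log₁₀(12.821) ≈ 22.16 dB

22.2 dB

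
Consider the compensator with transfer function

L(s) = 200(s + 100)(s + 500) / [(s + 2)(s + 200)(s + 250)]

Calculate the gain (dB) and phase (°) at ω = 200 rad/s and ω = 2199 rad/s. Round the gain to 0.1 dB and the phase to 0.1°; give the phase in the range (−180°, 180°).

ω = 200: 2.5 dB, -87.9°; ω = 2199: -20.7 dB, -93.7°

At s = jω = j200:
zero (s+100): 100 + j200 → |·| = √(100²+200²) = √50000 ≈ 223.61, ∠ = arctan(200/100) ≈ 63.43°
zero (s+500): 500 + j200 → |·| = √(500²+200²) = √290000 ≈ 538.52, ∠ = arctan(200/500) ≈ 21.80°
pole (s+2): 2 + j200 → |·| = √(2²+200²) = √40004 ≈ 200.01, ∠ = arctan(200/2) ≈ 89.43°
pole (s+200): 200 + j200 → |·| = √(200²+200²) = √80000 ≈ 282.84, ∠ = arctan(200/200) ≈ 45.00°
pole (s+250): 250 + j200 → |·| = √(250²+200²) = √102500 ≈ 320.16, ∠ = arctan(200/250) ≈ 38.66°
|L| = 200 · 1.2042e+05 / 1.8112e+07 ≈ 1.3297
Gain = 20 log₁₀(1.3297) ≈ 2.48 dB
∠L = 85.23° − 173.09° = -87.86°

At s = jω = j2199:
zero (s+100): 100 + j2199 → |·| = √(100²+2199²) = √4845601 ≈ 2201.3, ∠ = arctan(2199/100) ≈ 87.40°
zero (s+500): 500 + j2199 → |·| = √(500²+2199²) = √5085601 ≈ 2255.1, ∠ = arctan(2199/500) ≈ 77.19°
pole (s+2): 2 + j2199 → |·| = √(2²+2199²) = √4835605 ≈ 2199, ∠ = arctan(2199/2) ≈ 89.95°
pole (s+200): 200 + j2199 → |·| = √(200²+2199²) = √4875601 ≈ 2208.1, ∠ = arctan(2199/200) ≈ 84.80°
pole (s+250): 250 + j2199 → |·| = √(250²+2199²) = √4898101 ≈ 2213.2, ∠ = arctan(2199/250) ≈ 83.51°
|L| = 200 · 4.9642e+06 / 1.0746e+10 ≈ 0.092392
Gain = 20 log₁₀(0.092392) ≈ -20.69 dB
∠L = 164.59° − 258.26° = -93.67°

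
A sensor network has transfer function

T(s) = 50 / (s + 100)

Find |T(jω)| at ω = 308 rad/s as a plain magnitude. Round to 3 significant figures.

Substitute s = j308:
Numerator: 50 = 50 + j0
Denominator: (j308) + 100 = 100 + j308
|N| = √(50² + 0²) ≈ 50, ∠N ≈ 0.00°
|D| = √(100² + 308²) ≈ 323.83, ∠D ≈ 72.01°
|T| = 50 / 323.83 ≈ 0.1544

0.154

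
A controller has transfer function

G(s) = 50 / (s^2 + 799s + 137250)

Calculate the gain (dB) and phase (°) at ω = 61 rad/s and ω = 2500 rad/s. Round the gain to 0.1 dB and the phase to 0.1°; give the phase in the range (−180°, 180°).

ω = 61: -69.1 dB, -20.1°; ω = 2500: -102.2 dB, -161.9°

Substitute s = j61:
Numerator: 50 = 50 + j0
Denominator: (j61)^2 + 799(j61) + 137250 = 133529 + j48739
|N| = √(50² + 0²) ≈ 50, ∠N ≈ 0.00°
|D| = √(133529² + 48739²) ≈ 1.4215e+05, ∠D ≈ 20.05°
|G| = 50 / 1.4215e+05 ≈ 0.00035174
Gain = 20 log₁₀(0.00035174) ≈ -69.08 dB
∠G = 0.00° − 20.05° = -20.05°

Substitute s = j2500:
Numerator: 50 = 50 + j0
Denominator: (j2500)^2 + 799(j2500) + 137250 = -6112750 + j1997500
|N| = √(50² + 0²) ≈ 50, ∠N ≈ 0.00°
|D| = √(6112750² + 1997500²) ≈ 6.4308e+06, ∠D ≈ 161.90°
|G| = 50 / 6.4308e+06 ≈ 7.7751e-06
Gain = 20 log₁₀(7.7751e-06) ≈ -102.19 dB
∠G = 0.00° − 161.90° = -161.90°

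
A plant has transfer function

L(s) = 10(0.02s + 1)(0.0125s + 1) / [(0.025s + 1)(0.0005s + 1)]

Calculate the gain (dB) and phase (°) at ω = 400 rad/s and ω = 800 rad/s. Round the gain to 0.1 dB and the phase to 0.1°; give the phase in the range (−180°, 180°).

At ω = 400 rad/s:
zero (1 + j400·0.02) = 1 + j8 → |·| ≈ 8.0623, ∠ ≈ 82.87°
zero (1 + j400·0.0125) = 1 + j5 → |·| ≈ 5.099, ∠ ≈ 78.69°
pole (1 + j400·0.025) = 1 + j10 → |·| ≈ 10.05, ∠ ≈ 84.29°
pole (1 + j400·0.0005) = 1 + j0.2 → |·| ≈ 1.0198, ∠ ≈ 11.31°
|L| = 10 · 8.0623 · 5.099 / (10.05 · 1.0198) ≈ 40.111
Gain = 20 log₁₀(40.111) ≈ 32.07 dB
∠L = (82.87° + 78.69°) − (84.29° + 11.31°) = 65.96°

At ω = 800 rad/s:
zero (1 + j800·0.02) = 1 + j16 → |·| ≈ 16.031, ∠ ≈ 86.42°
zero (1 + j800·0.0125) = 1 + j10 → |·| ≈ 10.05, ∠ ≈ 84.29°
pole (1 + j800·0.025) = 1 + j20 → |·| ≈ 20.025, ∠ ≈ 87.14°
pole (1 + j800·0.0005) = 1 + j0.4 → |·| ≈ 1.077, ∠ ≈ 21.80°
|L| = 10 · 16.031 · 10.05 / (20.025 · 1.077) ≈ 74.703
Gain = 20 log₁₀(74.703) ≈ 37.47 dB
∠L = (86.42° + 84.29°) − (87.14° + 21.80°) = 61.77°

ω = 400: 32.1 dB, 66.0°; ω = 800: 37.5 dB, 61.8°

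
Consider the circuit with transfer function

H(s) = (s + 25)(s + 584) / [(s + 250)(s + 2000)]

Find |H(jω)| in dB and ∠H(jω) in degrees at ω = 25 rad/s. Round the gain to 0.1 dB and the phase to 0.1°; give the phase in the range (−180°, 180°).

-27.7 dB, 41.0°

At s = jω = j25:
zero (s+25): 25 + j25 → |·| = √(25²+25²) = √1250 ≈ 35.355, ∠ = arctan(25/25) ≈ 45.00°
zero (s+584): 584 + j25 → |·| = √(584²+25²) = √341681 ≈ 584.53, ∠ = arctan(25/584) ≈ 2.45°
pole (s+250): 250 + j25 → |·| = √(250²+25²) = √63125 ≈ 251.25, ∠ = arctan(25/250) ≈ 5.71°
pole (s+2000): 2000 + j25 → |·| = √(2000²+25²) = √4000625 ≈ 2000.2, ∠ = arctan(25/2000) ≈ 0.72°
|H| = 1 · 20666 / 5.0255e+05 ≈ 0.041122
Gain = 20 log₁₀(0.041122) ≈ -27.72 dB
∠H = 47.45° − 6.43° = 41.02°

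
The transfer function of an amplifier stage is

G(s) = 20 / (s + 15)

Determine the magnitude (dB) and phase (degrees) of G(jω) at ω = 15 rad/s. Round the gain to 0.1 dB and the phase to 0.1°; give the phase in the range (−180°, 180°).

Substitute s = j15:
Numerator: 20 = 20 + j0
Denominator: (j15) + 15 = 15 + j15
|N| = √(20² + 0²) ≈ 20, ∠N ≈ 0.00°
|D| = √(15² + 15²) ≈ 21.213, ∠D ≈ 45.00°
|G| = 20 / 21.213 ≈ 0.94282
Gain = 20 log₁₀(0.94282) ≈ -0.51 dB
∠G = 0.00° − 45.00° = -45.00°

-0.5 dB, -45.0°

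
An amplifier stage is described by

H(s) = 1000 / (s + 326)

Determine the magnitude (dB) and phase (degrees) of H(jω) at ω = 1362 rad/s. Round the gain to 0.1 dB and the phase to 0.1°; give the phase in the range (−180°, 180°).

-2.9 dB, -76.5°

Substitute s = j1362:
Numerator: 1000 = 1000 + j0
Denominator: (j1362) + 326 = 326 + j1362
|N| = √(1000² + 0²) ≈ 1000, ∠N ≈ 0.00°
|D| = √(326² + 1362²) ≈ 1400.5, ∠D ≈ 76.54°
|H| = 1000 / 1400.5 ≈ 0.71403
Gain = 20 log₁₀(0.71403) ≈ -2.93 dB
∠H = 0.00° − 76.54° = -76.54°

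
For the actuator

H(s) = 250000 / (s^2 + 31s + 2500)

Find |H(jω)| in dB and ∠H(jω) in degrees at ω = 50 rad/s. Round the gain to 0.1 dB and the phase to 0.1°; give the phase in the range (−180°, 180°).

44.2 dB, -90.0°

At s = jω = j50:
quadratic: (j50)² + 31·j50 + 2500 = 0 + j1550 → |·| ≈ 1550, ∠ ≈ 90.00°
|H| = 250000 / 1550 ≈ 161.29
Gain = 20 log₁₀(161.29) ≈ 44.15 dB
∠H = 0.00° − 90.00° = -90.00°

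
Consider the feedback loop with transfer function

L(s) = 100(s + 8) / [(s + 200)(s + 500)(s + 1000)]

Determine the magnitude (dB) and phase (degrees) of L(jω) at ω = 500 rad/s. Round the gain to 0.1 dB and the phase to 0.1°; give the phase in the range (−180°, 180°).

At s = jω = j500:
zero (s+8): 8 + j500 → |·| = √(8²+500²) = √250064 ≈ 500.06, ∠ = arctan(500/8) ≈ 89.08°
pole (s+200): 200 + j500 → |·| = √(200²+500²) = √290000 ≈ 538.52, ∠ = arctan(500/200) ≈ 68.20°
pole (s+500): 500 + j500 → |·| = √(500²+500²) = √500000 ≈ 707.11, ∠ = arctan(500/500) ≈ 45.00°
pole (s+1000): 1000 + j500 → |·| = √(1000²+500²) = √1250000 ≈ 1118, ∠ = arctan(500/1000) ≈ 26.57°
|L| = 100 · 500.06 / 4.2573e+08 ≈ 0.00011746
Gain = 20 log₁₀(0.00011746) ≈ -78.60 dB
∠L = 89.08° − 139.77° = -50.69°

-78.6 dB, -50.7°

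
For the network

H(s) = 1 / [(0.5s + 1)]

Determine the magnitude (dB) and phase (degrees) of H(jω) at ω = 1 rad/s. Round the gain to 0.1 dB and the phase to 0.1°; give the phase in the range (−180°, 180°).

-1.0 dB, -26.6°

At ω = 1 rad/s:
pole (1 + j1·0.5) = 1 + j0.5 → |·| ≈ 1.118, ∠ ≈ 26.57°
|H| = 1 · 1 / (1.118) ≈ 0.89445
Gain = 20 log₁₀(0.89445) ≈ -0.97 dB
∠H = (0°) − (26.57°) = -26.57°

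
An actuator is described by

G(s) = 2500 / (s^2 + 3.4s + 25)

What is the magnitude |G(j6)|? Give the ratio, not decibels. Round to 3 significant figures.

At s = jω = j6:
quadratic: (j6)² + 3.4·j6 + 25 = -11 + j20.4 → |·| ≈ 23.177, ∠ ≈ 118.33°
|G| = 2500 / 23.177 ≈ 107.87

108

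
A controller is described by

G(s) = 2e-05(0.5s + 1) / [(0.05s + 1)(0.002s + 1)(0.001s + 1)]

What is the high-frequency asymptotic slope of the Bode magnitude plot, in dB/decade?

-40 dB/decade

Each pole contributes −20 dB/decade at high frequency; each zero contributes +20 dB/decade.
Net: 1 zero(s) − 3 pole(s) → -40 dB/decade.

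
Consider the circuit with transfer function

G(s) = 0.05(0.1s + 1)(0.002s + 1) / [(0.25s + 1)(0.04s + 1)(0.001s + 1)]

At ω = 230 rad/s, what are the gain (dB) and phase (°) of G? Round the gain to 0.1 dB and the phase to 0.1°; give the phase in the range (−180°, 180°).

-52.7 dB, -73.5°

At ω = 230 rad/s:
zero (1 + j230·0.1) = 1 + j23 → |·| ≈ 23.022, ∠ ≈ 87.51°
zero (1 + j230·0.002) = 1 + j0.46 → |·| ≈ 1.1007, ∠ ≈ 24.70°
pole (1 + j230·0.25) = 1 + j57.5 → |·| ≈ 57.509, ∠ ≈ 89.00°
pole (1 + j230·0.04) = 1 + j9.2 → |·| ≈ 9.2542, ∠ ≈ 83.80°
pole (1 + j230·0.001) = 1 + j0.23 → |·| ≈ 1.0261, ∠ ≈ 12.95°
|G| = 0.05 · 23.022 · 1.1007 / (57.509 · 9.2542 · 1.0261) ≈ 0.0023202
Gain = 20 log₁₀(0.0023202) ≈ -52.69 dB
∠G = (87.51° + 24.70°) − (89.00° + 83.80° + 12.95°) = -73.54°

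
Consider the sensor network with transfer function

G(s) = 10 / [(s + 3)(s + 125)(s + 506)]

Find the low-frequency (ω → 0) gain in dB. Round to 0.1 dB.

G(0) = 10 / (3·125·506) ≈ 5.2701e-05
20 log₁₀(5.2701e-05) ≈ -85.56 dB

-85.6 dB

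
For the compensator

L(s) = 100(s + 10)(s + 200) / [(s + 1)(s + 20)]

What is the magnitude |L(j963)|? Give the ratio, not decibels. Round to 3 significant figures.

102

At s = jω = j963:
zero (s+10): 10 + j963 → |·| = √(10²+963²) = √927469 ≈ 963.05, ∠ = arctan(963/10) ≈ 89.41°
zero (s+200): 200 + j963 → |·| = √(200²+963²) = √967369 ≈ 983.55, ∠ = arctan(963/200) ≈ 78.27°
pole (s+1): 1 + j963 → |·| = √(1²+963²) = √927370 ≈ 963, ∠ = arctan(963/1) ≈ 89.94°
pole (s+20): 20 + j963 → |·| = √(20²+963²) = √927769 ≈ 963.21, ∠ = arctan(963/20) ≈ 88.81°
|L| = 100 · 9.4721e+05 / 9.2757e+05 ≈ 102.12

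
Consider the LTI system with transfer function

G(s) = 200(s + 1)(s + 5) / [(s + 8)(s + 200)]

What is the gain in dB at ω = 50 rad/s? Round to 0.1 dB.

33.7 dB

At s = jω = j50:
zero (s+1): 1 + j50 → |·| = √(1²+50²) = √2501 ≈ 50.01, ∠ = arctan(50/1) ≈ 88.85°
zero (s+5): 5 + j50 → |·| = √(5²+50²) = √2525 ≈ 50.249, ∠ = arctan(50/5) ≈ 84.29°
pole (s+8): 8 + j50 → |·| = √(8²+50²) = √2564 ≈ 50.636, ∠ = arctan(50/8) ≈ 80.91°
pole (s+200): 200 + j50 → |·| = √(200²+50²) = √42500 ≈ 206.16, ∠ = arctan(50/200) ≈ 14.04°
|G| = 200 · 2513 / 10439 ≈ 48.146
Gain = 20 log₁₀(48.146) ≈ 33.65 dB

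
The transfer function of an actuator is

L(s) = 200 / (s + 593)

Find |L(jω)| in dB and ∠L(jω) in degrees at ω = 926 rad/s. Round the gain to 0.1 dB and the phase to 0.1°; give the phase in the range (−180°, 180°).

Substitute s = j926:
Numerator: 200 = 200 + j0
Denominator: (j926) + 593 = 593 + j926
|N| = √(200² + 0²) ≈ 200, ∠N ≈ 0.00°
|D| = √(593² + 926²) ≈ 1099.6, ∠D ≈ 57.36°
|L| = 200 / 1099.6 ≈ 0.18188
Gain = 20 log₁₀(0.18188) ≈ -14.80 dB
∠L = 0.00° − 57.36° = -57.36°

-14.8 dB, -57.4°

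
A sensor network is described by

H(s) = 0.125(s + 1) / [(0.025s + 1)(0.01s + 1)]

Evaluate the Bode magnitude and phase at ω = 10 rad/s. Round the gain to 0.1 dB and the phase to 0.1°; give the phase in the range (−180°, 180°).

1.7 dB, 64.5°

At ω = 10 rad/s:
zero (1 + j10·1) = 1 + j10 → |·| ≈ 10.05, ∠ ≈ 84.29°
pole (1 + j10·0.025) = 1 + j0.25 → |·| ≈ 1.0308, ∠ ≈ 14.04°
pole (1 + j10·0.01) = 1 + j0.1 → |·| ≈ 1.005, ∠ ≈ 5.71°
|H| = 0.125 · 10.05 / (1.0308 · 1.005) ≈ 1.2127
Gain = 20 log₁₀(1.2127) ≈ 1.68 dB
∠H = (84.29°) − (14.04° + 5.71°) = 64.54°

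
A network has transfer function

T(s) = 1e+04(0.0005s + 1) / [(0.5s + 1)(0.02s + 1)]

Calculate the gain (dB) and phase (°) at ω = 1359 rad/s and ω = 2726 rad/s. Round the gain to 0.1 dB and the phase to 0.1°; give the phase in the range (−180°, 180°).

ω = 1359: -3.7 dB, -143.6°; ω = 2726: -12.9 dB, -125.2°

At ω = 1359 rad/s:
zero (1 + j1359·0.0005) = 1 + j0.6795 → |·| ≈ 1.209, ∠ ≈ 34.20°
pole (1 + j1359·0.5) = 1 + j679.5 → |·| ≈ 679.5, ∠ ≈ 89.92°
pole (1 + j1359·0.02) = 1 + j27.18 → |·| ≈ 27.198, ∠ ≈ 87.89°
|T| = 1e+04 · 1.209 / (679.5 · 27.198) ≈ 0.65418
Gain = 20 log₁₀(0.65418) ≈ -3.69 dB
∠T = (34.20°) − (89.92° + 87.89°) = -143.61°

At ω = 2726 rad/s:
zero (1 + j2726·0.0005) = 1 + j1.363 → |·| ≈ 1.6905, ∠ ≈ 53.73°
pole (1 + j2726·0.5) = 1 + j1363 → |·| ≈ 1363, ∠ ≈ 89.96°
pole (1 + j2726·0.02) = 1 + j54.52 → |·| ≈ 54.529, ∠ ≈ 88.95°
|T| = 1e+04 · 1.6905 / (1363 · 54.529) ≈ 0.22745
Gain = 20 log₁₀(0.22745) ≈ -12.86 dB
∠T = (53.73°) − (89.96° + 88.95°) = -125.18°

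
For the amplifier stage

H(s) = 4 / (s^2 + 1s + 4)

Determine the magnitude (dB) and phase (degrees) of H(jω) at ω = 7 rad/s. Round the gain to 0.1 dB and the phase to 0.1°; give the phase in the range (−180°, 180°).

-21.1 dB, -171.2°

At s = jω = j7:
quadratic: (j7)² + 1·j7 + 4 = -45 + j7 → |·| ≈ 45.541, ∠ ≈ 171.16°
|H| = 4 / 45.541 ≈ 0.087833
Gain = 20 log₁₀(0.087833) ≈ -21.13 dB
∠H = 0.00° − 171.16° = -171.16°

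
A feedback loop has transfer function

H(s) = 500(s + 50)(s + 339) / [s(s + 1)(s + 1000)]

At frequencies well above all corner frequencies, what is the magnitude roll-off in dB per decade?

-20 dB/decade

Each pole contributes −20 dB/decade at high frequency; each zero contributes +20 dB/decade.
Net: 2 zero(s) − 3 pole(s) → -20 dB/decade.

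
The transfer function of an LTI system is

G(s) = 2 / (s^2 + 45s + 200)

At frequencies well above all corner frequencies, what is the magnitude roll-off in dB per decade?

Each pole contributes −20 dB/decade at high frequency; each zero contributes +20 dB/decade.
Net: 0 zero(s) − 2 pole(s) → -40 dB/decade.

-40 dB/decade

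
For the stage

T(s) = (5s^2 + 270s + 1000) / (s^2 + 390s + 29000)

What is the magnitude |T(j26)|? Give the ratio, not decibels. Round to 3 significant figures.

Substitute s = j26:
Numerator: 5(j26)^2 + 270(j26) + 1000 = -2380 + j7020
Denominator: (j26)^2 + 390(j26) + 29000 = 28324 + j10140
|N| = √(2380² + 7020²) ≈ 7412.5, ∠N ≈ 108.73°
|D| = √(28324² + 10140²) ≈ 30084, ∠D ≈ 19.70°
|T| = 7412.5 / 30084 ≈ 0.24639

0.246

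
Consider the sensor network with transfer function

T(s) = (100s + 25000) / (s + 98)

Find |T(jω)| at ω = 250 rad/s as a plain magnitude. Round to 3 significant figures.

Substitute s = j250:
Numerator: 100(j250) + 25000 = 25000 + j25000
Denominator: (j250) + 98 = 98 + j250
|N| = √(25000² + 25000²) ≈ 35355, ∠N ≈ 45.00°
|D| = √(98² + 250²) ≈ 268.52, ∠D ≈ 68.59°
|T| = 35355 / 268.52 ≈ 131.67

132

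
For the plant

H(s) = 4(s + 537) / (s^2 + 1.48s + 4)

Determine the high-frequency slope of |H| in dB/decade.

-20 dB/decade

Each pole contributes −20 dB/decade at high frequency; each zero contributes +20 dB/decade.
Net: 1 zero(s) − 2 pole(s) → -20 dB/decade.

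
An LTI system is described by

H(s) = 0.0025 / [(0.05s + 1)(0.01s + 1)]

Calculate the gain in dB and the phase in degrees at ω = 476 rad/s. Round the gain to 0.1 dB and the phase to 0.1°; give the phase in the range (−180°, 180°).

At ω = 476 rad/s:
pole (1 + j476·0.05) = 1 + j23.8 → |·| ≈ 23.821, ∠ ≈ 87.59°
pole (1 + j476·0.01) = 1 + j4.76 → |·| ≈ 4.8639, ∠ ≈ 78.14°
|H| = 0.0025 · 1 / (23.821 · 4.8639) ≈ 2.1577e-05
Gain = 20 log₁₀(2.1577e-05) ≈ -93.32 dB
∠H = (0°) − (87.59° + 78.14°) = -165.73°

-93.3 dB, -165.7°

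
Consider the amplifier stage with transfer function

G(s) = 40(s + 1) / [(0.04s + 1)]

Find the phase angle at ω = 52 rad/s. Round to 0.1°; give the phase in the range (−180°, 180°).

24.6°

At ω = 52 rad/s:
zero (1 + j52·1) = 1 + j52 → |·| ≈ 52.01, ∠ ≈ 88.90°
pole (1 + j52·0.04) = 1 + j2.08 → |·| ≈ 2.3079, ∠ ≈ 64.32°
∠G = (88.90°) − (64.32°) = 24.58°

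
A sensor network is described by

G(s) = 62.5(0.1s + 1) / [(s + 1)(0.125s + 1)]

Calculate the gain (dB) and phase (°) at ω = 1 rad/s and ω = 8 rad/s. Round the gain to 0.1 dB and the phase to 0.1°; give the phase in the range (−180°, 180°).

ω = 1: 32.9 dB, -46.4°; ω = 8: 16.9 dB, -89.2°

At ω = 1 rad/s:
zero (1 + j1·0.1) = 1 + j0.1 → |·| ≈ 1.005, ∠ ≈ 5.71°
pole (1 + j1·1) = 1 + j1 → |·| ≈ 1.4142, ∠ ≈ 45.00°
pole (1 + j1·0.125) = 1 + j0.125 → |·| ≈ 1.0078, ∠ ≈ 7.13°
|G| = 62.5 · 1.005 / (1.4142 · 1.0078) ≈ 44.072
Gain = 20 log₁₀(44.072) ≈ 32.88 dB
∠G = (5.71°) − (45.00° + 7.13°) = -46.42°

At ω = 8 rad/s:
zero (1 + j8·0.1) = 1 + j0.8 → |·| ≈ 1.2806, ∠ ≈ 38.66°
pole (1 + j8·1) = 1 + j8 → |·| ≈ 8.0623, ∠ ≈ 82.87°
pole (1 + j8·0.125) = 1 + j1 → |·| ≈ 1.4142, ∠ ≈ 45.00°
|G| = 62.5 · 1.2806 / (8.0623 · 1.4142) ≈ 7.0198
Gain = 20 log₁₀(7.0198) ≈ 16.93 dB
∠G = (38.66°) − (82.87° + 45.00°) = -89.21°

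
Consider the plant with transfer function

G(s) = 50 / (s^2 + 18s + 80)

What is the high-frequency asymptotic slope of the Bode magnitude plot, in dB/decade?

Each pole contributes −20 dB/decade at high frequency; each zero contributes +20 dB/decade.
Net: 0 zero(s) − 2 pole(s) → -40 dB/decade.

-40 dB/decade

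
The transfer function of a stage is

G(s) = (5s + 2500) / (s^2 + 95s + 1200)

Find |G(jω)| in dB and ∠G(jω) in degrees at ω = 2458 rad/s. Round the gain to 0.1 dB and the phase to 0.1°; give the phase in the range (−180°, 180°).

-53.7 dB, -99.3°

Substitute s = j2458:
Numerator: 5(j2458) + 2500 = 2500 + j12290
Denominator: (j2458)^2 + 95(j2458) + 1200 = -6040564 + j233510
|N| = √(2500² + 12290²) ≈ 12542, ∠N ≈ 78.50°
|D| = √(6040564² + 233510²) ≈ 6.0451e+06, ∠D ≈ 177.79°
|G| = 12542 / 6.0451e+06 ≈ 0.0020747
Gain = 20 log₁₀(0.0020747) ≈ -53.66 dB
∠G = 78.50° − 177.79° = -99.29°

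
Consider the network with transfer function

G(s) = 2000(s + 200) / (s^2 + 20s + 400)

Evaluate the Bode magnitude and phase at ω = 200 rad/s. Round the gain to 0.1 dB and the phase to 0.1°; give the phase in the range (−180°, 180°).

At s = jω = j200:
zero (s+200): 200 + j200 → |·| = √(200²+200²) = √80000 ≈ 282.84, ∠ = arctan(200/200) ≈ 45.00°
quadratic: (j200)² + 20·j200 + 400 = -39600 + j4000 → |·| ≈ 39802, ∠ ≈ 174.23°
|G| = 2000 · 282.84 / 39802 ≈ 14.212
Gain = 20 log₁₀(14.212) ≈ 23.05 dB
∠G = 45.00° − 174.23° = -129.23°

23.1 dB, -129.2°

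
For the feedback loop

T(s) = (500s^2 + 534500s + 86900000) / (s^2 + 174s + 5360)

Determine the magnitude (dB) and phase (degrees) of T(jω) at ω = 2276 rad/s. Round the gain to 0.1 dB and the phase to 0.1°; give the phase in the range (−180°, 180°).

Substitute s = j2276:
Numerator: 500(j2276)^2 + 534500(j2276) + 86900000 = -2503188000 + j1216522000
Denominator: (j2276)^2 + 174(j2276) + 5360 = -5174816 + j396024
|N| = √(2503188000² + 1216522000²) ≈ 2.7831e+09, ∠N ≈ 154.08°
|D| = √(5174816² + 396024²) ≈ 5.1899e+06, ∠D ≈ 175.62°
|T| = 2.7831e+09 / 5.1899e+06 ≈ 536.25
Gain = 20 log₁₀(536.25) ≈ 54.59 dB
∠T = 154.08° − 175.62° = -21.54°

54.6 dB, -21.5°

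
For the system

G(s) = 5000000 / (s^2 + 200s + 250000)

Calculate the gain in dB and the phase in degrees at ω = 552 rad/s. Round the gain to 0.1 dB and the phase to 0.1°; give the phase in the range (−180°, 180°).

At s = jω = j552:
quadratic: (j552)² + 200·j552 + 250000 = -54704 + j110400 → |·| ≈ 1.2321e+05, ∠ ≈ 116.36°
|G| = 5000000 / 1.2321e+05 ≈ 40.581
Gain = 20 log₁₀(40.581) ≈ 32.17 dB
∠G = 0.00° − 116.36° = -116.36°

32.2 dB, -116.4°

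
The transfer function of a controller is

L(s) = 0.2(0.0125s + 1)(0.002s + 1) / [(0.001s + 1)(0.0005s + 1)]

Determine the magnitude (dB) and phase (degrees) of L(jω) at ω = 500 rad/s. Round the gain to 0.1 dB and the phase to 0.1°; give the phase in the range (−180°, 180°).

3.8 dB, 85.3°

At ω = 500 rad/s:
zero (1 + j500·0.0125) = 1 + j6.25 → |·| ≈ 6.3295, ∠ ≈ 80.91°
zero (1 + j500·0.002) = 1 + j1 → |·| ≈ 1.4142, ∠ ≈ 45.00°
pole (1 + j500·0.001) = 1 + j0.5 → |·| ≈ 1.118, ∠ ≈ 26.57°
pole (1 + j500·0.0005) = 1 + j0.25 → |·| ≈ 1.0308, ∠ ≈ 14.04°
|L| = 0.2 · 6.3295 · 1.4142 / (1.118 · 1.0308) ≈ 1.5534
Gain = 20 log₁₀(1.5534) ≈ 3.83 dB
∠L = (80.91° + 45.00°) − (26.57° + 14.04°) = 85.30°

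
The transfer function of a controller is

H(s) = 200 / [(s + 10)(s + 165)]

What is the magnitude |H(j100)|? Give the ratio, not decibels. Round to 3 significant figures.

0.0103

At s = jω = j100:
pole (s+10): 10 + j100 → |·| = √(10²+100²) = √10100 ≈ 100.5, ∠ = arctan(100/10) ≈ 84.29°
pole (s+165): 165 + j100 → |·| = √(165²+100²) = √37225 ≈ 192.94, ∠ = arctan(100/165) ≈ 31.22°
|H| = 200 / 19390 ≈ 0.010315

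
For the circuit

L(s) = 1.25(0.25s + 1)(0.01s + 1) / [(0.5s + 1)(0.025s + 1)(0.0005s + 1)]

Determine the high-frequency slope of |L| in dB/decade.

Each pole contributes −20 dB/decade at high frequency; each zero contributes +20 dB/decade.
Net: 2 zero(s) − 3 pole(s) → -20 dB/decade.

-20 dB/decade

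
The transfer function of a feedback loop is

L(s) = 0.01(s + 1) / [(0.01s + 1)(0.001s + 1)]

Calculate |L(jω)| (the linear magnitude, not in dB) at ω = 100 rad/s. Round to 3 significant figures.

At ω = 100 rad/s:
zero (1 + j100·1) = 1 + j100 → |·| ≈ 100, ∠ ≈ 89.43°
pole (1 + j100·0.01) = 1 + j1 → |·| ≈ 1.4142, ∠ ≈ 45.00°
pole (1 + j100·0.001) = 1 + j0.1 → |·| ≈ 1.005, ∠ ≈ 5.71°
|L| = 0.01 · 100 / (1.4142 · 1.005) ≈ 0.7036

0.704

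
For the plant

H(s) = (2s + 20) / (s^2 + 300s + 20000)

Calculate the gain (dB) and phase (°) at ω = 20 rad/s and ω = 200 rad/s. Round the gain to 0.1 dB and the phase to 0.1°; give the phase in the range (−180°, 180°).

Substitute s = j20:
Numerator: 2(j20) + 20 = 20 + j40
Denominator: (j20)^2 + 300(j20) + 20000 = 19600 + j6000
|N| = √(20² + 40²) ≈ 44.721, ∠N ≈ 63.43°
|D| = √(19600² + 6000²) ≈ 20498, ∠D ≈ 17.02°
|H| = 44.721 / 20498 ≈ 0.0021817
Gain = 20 log₁₀(0.0021817) ≈ -53.22 dB
∠H = 63.43° − 17.02° = 46.41°

Substitute s = j200:
Numerator: 2(j200) + 20 = 20 + j400
Denominator: (j200)^2 + 300(j200) + 20000 = -20000 + j60000
|N| = √(20² + 400²) ≈ 400.5, ∠N ≈ 87.14°
|D| = √(20000² + 60000²) ≈ 63246, ∠D ≈ 108.43°
|H| = 400.5 / 63246 ≈ 0.0063324
Gain = 20 log₁₀(0.0063324) ≈ -43.97 dB
∠H = 87.14° − 108.43° = -21.29°

ω = 20: -53.2 dB, 46.4°; ω = 200: -44.0 dB, -21.3°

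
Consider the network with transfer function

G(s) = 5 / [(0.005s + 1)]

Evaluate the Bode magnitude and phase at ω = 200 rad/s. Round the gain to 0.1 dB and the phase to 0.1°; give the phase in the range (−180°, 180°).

At ω = 200 rad/s:
pole (1 + j200·0.005) = 1 + j1 → |·| ≈ 1.4142, ∠ ≈ 45.00°
|G| = 5 · 1 / (1.4142) ≈ 3.5356
Gain = 20 log₁₀(3.5356) ≈ 10.97 dB
∠G = (0°) − (45.00°) = -45.00°

11.0 dB, -45.0°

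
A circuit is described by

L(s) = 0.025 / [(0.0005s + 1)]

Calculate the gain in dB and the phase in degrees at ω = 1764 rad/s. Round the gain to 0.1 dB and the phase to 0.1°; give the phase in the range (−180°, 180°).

-34.5 dB, -41.4°

At ω = 1764 rad/s:
pole (1 + j1764·0.0005) = 1 + j0.882 → |·| ≈ 1.3334, ∠ ≈ 41.41°
|L| = 0.025 · 1 / (1.3334) ≈ 0.018749
Gain = 20 log₁₀(0.018749) ≈ -34.54 dB
∠L = (0°) − (41.41°) = -41.41°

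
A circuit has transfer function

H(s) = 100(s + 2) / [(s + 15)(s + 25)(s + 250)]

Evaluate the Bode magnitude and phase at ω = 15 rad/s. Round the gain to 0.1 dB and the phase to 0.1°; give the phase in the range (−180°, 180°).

-40.2 dB, 3.0°

At s = jω = j15:
zero (s+2): 2 + j15 → |·| = √(2²+15²) = √229 ≈ 15.133, ∠ = arctan(15/2) ≈ 82.41°
pole (s+15): 15 + j15 → |·| = √(15²+15²) = √450 ≈ 21.213, ∠ = arctan(15/15) ≈ 45.00°
pole (s+25): 25 + j15 → |·| = √(25²+15²) = √850 ≈ 29.155, ∠ = arctan(15/25) ≈ 30.96°
pole (s+250): 250 + j15 → |·| = √(250²+15²) = √62725 ≈ 250.45, ∠ = arctan(15/250) ≈ 3.43°
|H| = 100 · 15.133 / 1.5489e+05 ≈ 0.0097702
Gain = 20 log₁₀(0.0097702) ≈ -40.20 dB
∠H = 82.41° − 79.39° = 3.02°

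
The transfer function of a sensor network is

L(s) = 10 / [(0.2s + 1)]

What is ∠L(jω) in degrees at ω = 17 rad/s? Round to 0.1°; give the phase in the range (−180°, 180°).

At ω = 17 rad/s:
pole (1 + j17·0.2) = 1 + j3.4 → |·| ≈ 3.544, ∠ ≈ 73.61°
∠L = (0°) − (73.61°) = -73.61°

-73.6°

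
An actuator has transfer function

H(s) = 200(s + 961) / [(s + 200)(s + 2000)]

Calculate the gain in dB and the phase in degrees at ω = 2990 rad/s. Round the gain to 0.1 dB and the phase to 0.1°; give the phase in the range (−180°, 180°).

At s = jω = j2990:
zero (s+961): 961 + j2990 → |·| = √(961²+2990²) = √9863621 ≈ 3140.6, ∠ = arctan(2990/961) ≈ 72.18°
pole (s+200): 200 + j2990 → |·| = √(200²+2990²) = √8980100 ≈ 2996.7, ∠ = arctan(2990/200) ≈ 86.17°
pole (s+2000): 2000 + j2990 → |·| = √(2000²+2990²) = √12940100 ≈ 3597.2, ∠ = arctan(2990/2000) ≈ 56.22°
|H| = 200 · 3140.6 / 1.078e+07 ≈ 0.058267
Gain = 20 log₁₀(0.058267) ≈ -24.69 dB
∠H = 72.18° − 142.39° = -70.21°

-24.7 dB, -70.2°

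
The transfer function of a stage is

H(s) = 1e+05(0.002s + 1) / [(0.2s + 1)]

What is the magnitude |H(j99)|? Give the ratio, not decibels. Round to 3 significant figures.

At ω = 99 rad/s:
zero (1 + j99·0.002) = 1 + j0.198 → |·| ≈ 1.0194, ∠ ≈ 11.20°
pole (1 + j99·0.2) = 1 + j19.8 → |·| ≈ 19.825, ∠ ≈ 87.11°
|H| = 1e+05 · 1.0194 / (19.825) ≈ 5142

5.14e+03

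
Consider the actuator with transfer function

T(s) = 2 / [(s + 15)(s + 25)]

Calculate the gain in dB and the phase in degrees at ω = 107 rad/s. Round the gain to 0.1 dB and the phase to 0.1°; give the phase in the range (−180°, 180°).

At s = jω = j107:
pole (s+15): 15 + j107 → |·| = √(15²+107²) = √11674 ≈ 108.05, ∠ = arctan(107/15) ≈ 82.02°
pole (s+25): 25 + j107 → |·| = √(25²+107²) = √12074 ≈ 109.88, ∠ = arctan(107/25) ≈ 76.85°
|T| = 2 / 11873 ≈ 0.00016845
Gain = 20 log₁₀(0.00016845) ≈ -75.47 dB
∠T = 0.00° − 158.87° = -158.87°

-75.5 dB, -158.9°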